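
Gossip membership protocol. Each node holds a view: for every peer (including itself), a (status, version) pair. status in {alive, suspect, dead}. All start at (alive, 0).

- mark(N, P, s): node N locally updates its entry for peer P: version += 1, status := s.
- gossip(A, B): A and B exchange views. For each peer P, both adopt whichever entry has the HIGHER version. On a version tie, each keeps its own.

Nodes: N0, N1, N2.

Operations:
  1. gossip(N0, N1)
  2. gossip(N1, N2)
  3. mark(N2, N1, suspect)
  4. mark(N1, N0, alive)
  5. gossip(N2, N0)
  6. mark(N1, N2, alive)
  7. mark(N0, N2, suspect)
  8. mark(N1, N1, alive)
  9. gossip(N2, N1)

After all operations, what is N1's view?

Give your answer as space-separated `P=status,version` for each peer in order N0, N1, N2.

Answer: N0=alive,1 N1=alive,1 N2=alive,1

Derivation:
Op 1: gossip N0<->N1 -> N0.N0=(alive,v0) N0.N1=(alive,v0) N0.N2=(alive,v0) | N1.N0=(alive,v0) N1.N1=(alive,v0) N1.N2=(alive,v0)
Op 2: gossip N1<->N2 -> N1.N0=(alive,v0) N1.N1=(alive,v0) N1.N2=(alive,v0) | N2.N0=(alive,v0) N2.N1=(alive,v0) N2.N2=(alive,v0)
Op 3: N2 marks N1=suspect -> (suspect,v1)
Op 4: N1 marks N0=alive -> (alive,v1)
Op 5: gossip N2<->N0 -> N2.N0=(alive,v0) N2.N1=(suspect,v1) N2.N2=(alive,v0) | N0.N0=(alive,v0) N0.N1=(suspect,v1) N0.N2=(alive,v0)
Op 6: N1 marks N2=alive -> (alive,v1)
Op 7: N0 marks N2=suspect -> (suspect,v1)
Op 8: N1 marks N1=alive -> (alive,v1)
Op 9: gossip N2<->N1 -> N2.N0=(alive,v1) N2.N1=(suspect,v1) N2.N2=(alive,v1) | N1.N0=(alive,v1) N1.N1=(alive,v1) N1.N2=(alive,v1)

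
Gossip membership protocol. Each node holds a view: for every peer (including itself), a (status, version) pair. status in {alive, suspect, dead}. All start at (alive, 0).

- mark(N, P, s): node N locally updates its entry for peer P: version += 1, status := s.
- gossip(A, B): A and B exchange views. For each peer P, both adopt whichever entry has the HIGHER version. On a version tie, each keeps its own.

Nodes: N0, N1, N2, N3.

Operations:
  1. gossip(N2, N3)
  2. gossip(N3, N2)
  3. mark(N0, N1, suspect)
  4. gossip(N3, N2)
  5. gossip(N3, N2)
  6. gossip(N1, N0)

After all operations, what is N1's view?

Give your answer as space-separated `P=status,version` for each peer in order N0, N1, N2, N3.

Answer: N0=alive,0 N1=suspect,1 N2=alive,0 N3=alive,0

Derivation:
Op 1: gossip N2<->N3 -> N2.N0=(alive,v0) N2.N1=(alive,v0) N2.N2=(alive,v0) N2.N3=(alive,v0) | N3.N0=(alive,v0) N3.N1=(alive,v0) N3.N2=(alive,v0) N3.N3=(alive,v0)
Op 2: gossip N3<->N2 -> N3.N0=(alive,v0) N3.N1=(alive,v0) N3.N2=(alive,v0) N3.N3=(alive,v0) | N2.N0=(alive,v0) N2.N1=(alive,v0) N2.N2=(alive,v0) N2.N3=(alive,v0)
Op 3: N0 marks N1=suspect -> (suspect,v1)
Op 4: gossip N3<->N2 -> N3.N0=(alive,v0) N3.N1=(alive,v0) N3.N2=(alive,v0) N3.N3=(alive,v0) | N2.N0=(alive,v0) N2.N1=(alive,v0) N2.N2=(alive,v0) N2.N3=(alive,v0)
Op 5: gossip N3<->N2 -> N3.N0=(alive,v0) N3.N1=(alive,v0) N3.N2=(alive,v0) N3.N3=(alive,v0) | N2.N0=(alive,v0) N2.N1=(alive,v0) N2.N2=(alive,v0) N2.N3=(alive,v0)
Op 6: gossip N1<->N0 -> N1.N0=(alive,v0) N1.N1=(suspect,v1) N1.N2=(alive,v0) N1.N3=(alive,v0) | N0.N0=(alive,v0) N0.N1=(suspect,v1) N0.N2=(alive,v0) N0.N3=(alive,v0)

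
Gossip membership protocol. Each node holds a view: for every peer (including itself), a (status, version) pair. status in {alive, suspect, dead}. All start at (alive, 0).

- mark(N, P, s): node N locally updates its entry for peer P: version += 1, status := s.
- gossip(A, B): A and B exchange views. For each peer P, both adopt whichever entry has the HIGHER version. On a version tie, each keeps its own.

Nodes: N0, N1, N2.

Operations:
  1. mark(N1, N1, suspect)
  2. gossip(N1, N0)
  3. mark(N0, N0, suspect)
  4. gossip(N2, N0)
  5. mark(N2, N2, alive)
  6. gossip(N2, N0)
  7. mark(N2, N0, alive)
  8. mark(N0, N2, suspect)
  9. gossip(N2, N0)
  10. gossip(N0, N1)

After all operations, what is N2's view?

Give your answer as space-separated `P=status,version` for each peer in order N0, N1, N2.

Answer: N0=alive,2 N1=suspect,1 N2=suspect,2

Derivation:
Op 1: N1 marks N1=suspect -> (suspect,v1)
Op 2: gossip N1<->N0 -> N1.N0=(alive,v0) N1.N1=(suspect,v1) N1.N2=(alive,v0) | N0.N0=(alive,v0) N0.N1=(suspect,v1) N0.N2=(alive,v0)
Op 3: N0 marks N0=suspect -> (suspect,v1)
Op 4: gossip N2<->N0 -> N2.N0=(suspect,v1) N2.N1=(suspect,v1) N2.N2=(alive,v0) | N0.N0=(suspect,v1) N0.N1=(suspect,v1) N0.N2=(alive,v0)
Op 5: N2 marks N2=alive -> (alive,v1)
Op 6: gossip N2<->N0 -> N2.N0=(suspect,v1) N2.N1=(suspect,v1) N2.N2=(alive,v1) | N0.N0=(suspect,v1) N0.N1=(suspect,v1) N0.N2=(alive,v1)
Op 7: N2 marks N0=alive -> (alive,v2)
Op 8: N0 marks N2=suspect -> (suspect,v2)
Op 9: gossip N2<->N0 -> N2.N0=(alive,v2) N2.N1=(suspect,v1) N2.N2=(suspect,v2) | N0.N0=(alive,v2) N0.N1=(suspect,v1) N0.N2=(suspect,v2)
Op 10: gossip N0<->N1 -> N0.N0=(alive,v2) N0.N1=(suspect,v1) N0.N2=(suspect,v2) | N1.N0=(alive,v2) N1.N1=(suspect,v1) N1.N2=(suspect,v2)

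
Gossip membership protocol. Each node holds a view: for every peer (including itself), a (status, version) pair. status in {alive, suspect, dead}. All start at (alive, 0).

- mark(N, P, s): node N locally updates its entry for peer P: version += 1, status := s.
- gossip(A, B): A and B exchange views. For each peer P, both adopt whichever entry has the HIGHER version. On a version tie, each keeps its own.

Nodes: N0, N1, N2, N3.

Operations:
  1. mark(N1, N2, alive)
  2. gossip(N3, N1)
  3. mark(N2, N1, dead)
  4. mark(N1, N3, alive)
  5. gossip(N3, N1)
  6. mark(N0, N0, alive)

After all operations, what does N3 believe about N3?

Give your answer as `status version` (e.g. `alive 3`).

Op 1: N1 marks N2=alive -> (alive,v1)
Op 2: gossip N3<->N1 -> N3.N0=(alive,v0) N3.N1=(alive,v0) N3.N2=(alive,v1) N3.N3=(alive,v0) | N1.N0=(alive,v0) N1.N1=(alive,v0) N1.N2=(alive,v1) N1.N3=(alive,v0)
Op 3: N2 marks N1=dead -> (dead,v1)
Op 4: N1 marks N3=alive -> (alive,v1)
Op 5: gossip N3<->N1 -> N3.N0=(alive,v0) N3.N1=(alive,v0) N3.N2=(alive,v1) N3.N3=(alive,v1) | N1.N0=(alive,v0) N1.N1=(alive,v0) N1.N2=(alive,v1) N1.N3=(alive,v1)
Op 6: N0 marks N0=alive -> (alive,v1)

Answer: alive 1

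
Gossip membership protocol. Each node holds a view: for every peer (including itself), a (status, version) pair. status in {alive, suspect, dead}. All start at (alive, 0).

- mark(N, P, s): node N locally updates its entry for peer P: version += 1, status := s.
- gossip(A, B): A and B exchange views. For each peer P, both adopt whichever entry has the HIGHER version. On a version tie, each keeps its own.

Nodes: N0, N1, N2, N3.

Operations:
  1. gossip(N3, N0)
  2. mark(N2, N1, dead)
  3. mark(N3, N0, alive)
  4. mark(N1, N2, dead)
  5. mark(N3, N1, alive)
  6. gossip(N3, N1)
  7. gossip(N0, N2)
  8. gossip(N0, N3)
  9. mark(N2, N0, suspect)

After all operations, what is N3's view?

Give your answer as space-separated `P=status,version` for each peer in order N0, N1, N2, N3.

Op 1: gossip N3<->N0 -> N3.N0=(alive,v0) N3.N1=(alive,v0) N3.N2=(alive,v0) N3.N3=(alive,v0) | N0.N0=(alive,v0) N0.N1=(alive,v0) N0.N2=(alive,v0) N0.N3=(alive,v0)
Op 2: N2 marks N1=dead -> (dead,v1)
Op 3: N3 marks N0=alive -> (alive,v1)
Op 4: N1 marks N2=dead -> (dead,v1)
Op 5: N3 marks N1=alive -> (alive,v1)
Op 6: gossip N3<->N1 -> N3.N0=(alive,v1) N3.N1=(alive,v1) N3.N2=(dead,v1) N3.N3=(alive,v0) | N1.N0=(alive,v1) N1.N1=(alive,v1) N1.N2=(dead,v1) N1.N3=(alive,v0)
Op 7: gossip N0<->N2 -> N0.N0=(alive,v0) N0.N1=(dead,v1) N0.N2=(alive,v0) N0.N3=(alive,v0) | N2.N0=(alive,v0) N2.N1=(dead,v1) N2.N2=(alive,v0) N2.N3=(alive,v0)
Op 8: gossip N0<->N3 -> N0.N0=(alive,v1) N0.N1=(dead,v1) N0.N2=(dead,v1) N0.N3=(alive,v0) | N3.N0=(alive,v1) N3.N1=(alive,v1) N3.N2=(dead,v1) N3.N3=(alive,v0)
Op 9: N2 marks N0=suspect -> (suspect,v1)

Answer: N0=alive,1 N1=alive,1 N2=dead,1 N3=alive,0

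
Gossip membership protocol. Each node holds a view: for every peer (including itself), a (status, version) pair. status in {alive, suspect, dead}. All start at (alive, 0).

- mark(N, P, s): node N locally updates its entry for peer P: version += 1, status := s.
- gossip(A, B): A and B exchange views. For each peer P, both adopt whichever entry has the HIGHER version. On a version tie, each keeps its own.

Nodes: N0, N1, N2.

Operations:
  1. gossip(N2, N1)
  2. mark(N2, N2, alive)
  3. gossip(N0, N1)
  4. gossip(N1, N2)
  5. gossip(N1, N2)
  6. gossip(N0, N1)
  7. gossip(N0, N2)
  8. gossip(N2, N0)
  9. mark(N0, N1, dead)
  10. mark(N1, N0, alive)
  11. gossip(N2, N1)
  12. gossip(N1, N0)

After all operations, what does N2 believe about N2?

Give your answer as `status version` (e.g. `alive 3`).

Op 1: gossip N2<->N1 -> N2.N0=(alive,v0) N2.N1=(alive,v0) N2.N2=(alive,v0) | N1.N0=(alive,v0) N1.N1=(alive,v0) N1.N2=(alive,v0)
Op 2: N2 marks N2=alive -> (alive,v1)
Op 3: gossip N0<->N1 -> N0.N0=(alive,v0) N0.N1=(alive,v0) N0.N2=(alive,v0) | N1.N0=(alive,v0) N1.N1=(alive,v0) N1.N2=(alive,v0)
Op 4: gossip N1<->N2 -> N1.N0=(alive,v0) N1.N1=(alive,v0) N1.N2=(alive,v1) | N2.N0=(alive,v0) N2.N1=(alive,v0) N2.N2=(alive,v1)
Op 5: gossip N1<->N2 -> N1.N0=(alive,v0) N1.N1=(alive,v0) N1.N2=(alive,v1) | N2.N0=(alive,v0) N2.N1=(alive,v0) N2.N2=(alive,v1)
Op 6: gossip N0<->N1 -> N0.N0=(alive,v0) N0.N1=(alive,v0) N0.N2=(alive,v1) | N1.N0=(alive,v0) N1.N1=(alive,v0) N1.N2=(alive,v1)
Op 7: gossip N0<->N2 -> N0.N0=(alive,v0) N0.N1=(alive,v0) N0.N2=(alive,v1) | N2.N0=(alive,v0) N2.N1=(alive,v0) N2.N2=(alive,v1)
Op 8: gossip N2<->N0 -> N2.N0=(alive,v0) N2.N1=(alive,v0) N2.N2=(alive,v1) | N0.N0=(alive,v0) N0.N1=(alive,v0) N0.N2=(alive,v1)
Op 9: N0 marks N1=dead -> (dead,v1)
Op 10: N1 marks N0=alive -> (alive,v1)
Op 11: gossip N2<->N1 -> N2.N0=(alive,v1) N2.N1=(alive,v0) N2.N2=(alive,v1) | N1.N0=(alive,v1) N1.N1=(alive,v0) N1.N2=(alive,v1)
Op 12: gossip N1<->N0 -> N1.N0=(alive,v1) N1.N1=(dead,v1) N1.N2=(alive,v1) | N0.N0=(alive,v1) N0.N1=(dead,v1) N0.N2=(alive,v1)

Answer: alive 1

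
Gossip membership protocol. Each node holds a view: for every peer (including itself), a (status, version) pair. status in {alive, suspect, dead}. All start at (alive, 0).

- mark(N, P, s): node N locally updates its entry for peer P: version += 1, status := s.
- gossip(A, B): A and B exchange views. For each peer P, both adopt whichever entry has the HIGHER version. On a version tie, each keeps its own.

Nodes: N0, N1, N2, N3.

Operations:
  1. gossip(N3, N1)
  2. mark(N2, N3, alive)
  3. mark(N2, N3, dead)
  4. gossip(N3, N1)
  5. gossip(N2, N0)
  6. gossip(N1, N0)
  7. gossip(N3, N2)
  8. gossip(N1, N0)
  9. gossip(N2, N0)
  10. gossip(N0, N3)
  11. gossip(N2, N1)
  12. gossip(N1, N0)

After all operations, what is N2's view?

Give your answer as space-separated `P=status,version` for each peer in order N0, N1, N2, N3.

Answer: N0=alive,0 N1=alive,0 N2=alive,0 N3=dead,2

Derivation:
Op 1: gossip N3<->N1 -> N3.N0=(alive,v0) N3.N1=(alive,v0) N3.N2=(alive,v0) N3.N3=(alive,v0) | N1.N0=(alive,v0) N1.N1=(alive,v0) N1.N2=(alive,v0) N1.N3=(alive,v0)
Op 2: N2 marks N3=alive -> (alive,v1)
Op 3: N2 marks N3=dead -> (dead,v2)
Op 4: gossip N3<->N1 -> N3.N0=(alive,v0) N3.N1=(alive,v0) N3.N2=(alive,v0) N3.N3=(alive,v0) | N1.N0=(alive,v0) N1.N1=(alive,v0) N1.N2=(alive,v0) N1.N3=(alive,v0)
Op 5: gossip N2<->N0 -> N2.N0=(alive,v0) N2.N1=(alive,v0) N2.N2=(alive,v0) N2.N3=(dead,v2) | N0.N0=(alive,v0) N0.N1=(alive,v0) N0.N2=(alive,v0) N0.N3=(dead,v2)
Op 6: gossip N1<->N0 -> N1.N0=(alive,v0) N1.N1=(alive,v0) N1.N2=(alive,v0) N1.N3=(dead,v2) | N0.N0=(alive,v0) N0.N1=(alive,v0) N0.N2=(alive,v0) N0.N3=(dead,v2)
Op 7: gossip N3<->N2 -> N3.N0=(alive,v0) N3.N1=(alive,v0) N3.N2=(alive,v0) N3.N3=(dead,v2) | N2.N0=(alive,v0) N2.N1=(alive,v0) N2.N2=(alive,v0) N2.N3=(dead,v2)
Op 8: gossip N1<->N0 -> N1.N0=(alive,v0) N1.N1=(alive,v0) N1.N2=(alive,v0) N1.N3=(dead,v2) | N0.N0=(alive,v0) N0.N1=(alive,v0) N0.N2=(alive,v0) N0.N3=(dead,v2)
Op 9: gossip N2<->N0 -> N2.N0=(alive,v0) N2.N1=(alive,v0) N2.N2=(alive,v0) N2.N3=(dead,v2) | N0.N0=(alive,v0) N0.N1=(alive,v0) N0.N2=(alive,v0) N0.N3=(dead,v2)
Op 10: gossip N0<->N3 -> N0.N0=(alive,v0) N0.N1=(alive,v0) N0.N2=(alive,v0) N0.N3=(dead,v2) | N3.N0=(alive,v0) N3.N1=(alive,v0) N3.N2=(alive,v0) N3.N3=(dead,v2)
Op 11: gossip N2<->N1 -> N2.N0=(alive,v0) N2.N1=(alive,v0) N2.N2=(alive,v0) N2.N3=(dead,v2) | N1.N0=(alive,v0) N1.N1=(alive,v0) N1.N2=(alive,v0) N1.N3=(dead,v2)
Op 12: gossip N1<->N0 -> N1.N0=(alive,v0) N1.N1=(alive,v0) N1.N2=(alive,v0) N1.N3=(dead,v2) | N0.N0=(alive,v0) N0.N1=(alive,v0) N0.N2=(alive,v0) N0.N3=(dead,v2)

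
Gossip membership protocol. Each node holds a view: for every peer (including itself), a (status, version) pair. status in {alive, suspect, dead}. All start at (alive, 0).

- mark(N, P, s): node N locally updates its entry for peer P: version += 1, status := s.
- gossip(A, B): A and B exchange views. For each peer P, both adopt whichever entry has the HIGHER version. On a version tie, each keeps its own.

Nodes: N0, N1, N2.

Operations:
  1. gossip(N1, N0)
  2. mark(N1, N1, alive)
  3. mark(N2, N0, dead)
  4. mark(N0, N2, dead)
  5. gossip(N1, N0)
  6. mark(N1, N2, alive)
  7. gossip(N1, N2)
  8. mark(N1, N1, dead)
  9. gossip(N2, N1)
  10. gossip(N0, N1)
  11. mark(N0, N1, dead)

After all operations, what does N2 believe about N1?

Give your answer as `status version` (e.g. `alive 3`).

Op 1: gossip N1<->N0 -> N1.N0=(alive,v0) N1.N1=(alive,v0) N1.N2=(alive,v0) | N0.N0=(alive,v0) N0.N1=(alive,v0) N0.N2=(alive,v0)
Op 2: N1 marks N1=alive -> (alive,v1)
Op 3: N2 marks N0=dead -> (dead,v1)
Op 4: N0 marks N2=dead -> (dead,v1)
Op 5: gossip N1<->N0 -> N1.N0=(alive,v0) N1.N1=(alive,v1) N1.N2=(dead,v1) | N0.N0=(alive,v0) N0.N1=(alive,v1) N0.N2=(dead,v1)
Op 6: N1 marks N2=alive -> (alive,v2)
Op 7: gossip N1<->N2 -> N1.N0=(dead,v1) N1.N1=(alive,v1) N1.N2=(alive,v2) | N2.N0=(dead,v1) N2.N1=(alive,v1) N2.N2=(alive,v2)
Op 8: N1 marks N1=dead -> (dead,v2)
Op 9: gossip N2<->N1 -> N2.N0=(dead,v1) N2.N1=(dead,v2) N2.N2=(alive,v2) | N1.N0=(dead,v1) N1.N1=(dead,v2) N1.N2=(alive,v2)
Op 10: gossip N0<->N1 -> N0.N0=(dead,v1) N0.N1=(dead,v2) N0.N2=(alive,v2) | N1.N0=(dead,v1) N1.N1=(dead,v2) N1.N2=(alive,v2)
Op 11: N0 marks N1=dead -> (dead,v3)

Answer: dead 2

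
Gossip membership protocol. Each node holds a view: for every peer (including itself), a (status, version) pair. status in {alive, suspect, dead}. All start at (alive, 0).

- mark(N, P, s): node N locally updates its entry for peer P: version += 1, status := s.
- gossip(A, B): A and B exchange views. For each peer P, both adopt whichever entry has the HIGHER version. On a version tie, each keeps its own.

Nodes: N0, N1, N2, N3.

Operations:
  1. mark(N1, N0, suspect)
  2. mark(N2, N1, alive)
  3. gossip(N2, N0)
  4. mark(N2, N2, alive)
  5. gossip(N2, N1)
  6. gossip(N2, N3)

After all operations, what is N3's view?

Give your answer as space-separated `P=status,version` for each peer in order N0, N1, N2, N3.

Op 1: N1 marks N0=suspect -> (suspect,v1)
Op 2: N2 marks N1=alive -> (alive,v1)
Op 3: gossip N2<->N0 -> N2.N0=(alive,v0) N2.N1=(alive,v1) N2.N2=(alive,v0) N2.N3=(alive,v0) | N0.N0=(alive,v0) N0.N1=(alive,v1) N0.N2=(alive,v0) N0.N3=(alive,v0)
Op 4: N2 marks N2=alive -> (alive,v1)
Op 5: gossip N2<->N1 -> N2.N0=(suspect,v1) N2.N1=(alive,v1) N2.N2=(alive,v1) N2.N3=(alive,v0) | N1.N0=(suspect,v1) N1.N1=(alive,v1) N1.N2=(alive,v1) N1.N3=(alive,v0)
Op 6: gossip N2<->N3 -> N2.N0=(suspect,v1) N2.N1=(alive,v1) N2.N2=(alive,v1) N2.N3=(alive,v0) | N3.N0=(suspect,v1) N3.N1=(alive,v1) N3.N2=(alive,v1) N3.N3=(alive,v0)

Answer: N0=suspect,1 N1=alive,1 N2=alive,1 N3=alive,0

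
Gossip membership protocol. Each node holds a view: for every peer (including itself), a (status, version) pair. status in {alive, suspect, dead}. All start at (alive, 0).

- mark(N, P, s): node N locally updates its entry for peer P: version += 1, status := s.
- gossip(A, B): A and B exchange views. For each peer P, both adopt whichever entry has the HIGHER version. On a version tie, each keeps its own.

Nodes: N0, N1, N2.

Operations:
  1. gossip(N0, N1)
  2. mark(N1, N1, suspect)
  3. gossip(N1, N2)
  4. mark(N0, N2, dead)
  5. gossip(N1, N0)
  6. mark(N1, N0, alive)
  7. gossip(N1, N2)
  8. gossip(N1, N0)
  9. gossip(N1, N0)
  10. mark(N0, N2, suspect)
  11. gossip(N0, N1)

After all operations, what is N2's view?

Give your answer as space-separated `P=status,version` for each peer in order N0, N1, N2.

Op 1: gossip N0<->N1 -> N0.N0=(alive,v0) N0.N1=(alive,v0) N0.N2=(alive,v0) | N1.N0=(alive,v0) N1.N1=(alive,v0) N1.N2=(alive,v0)
Op 2: N1 marks N1=suspect -> (suspect,v1)
Op 3: gossip N1<->N2 -> N1.N0=(alive,v0) N1.N1=(suspect,v1) N1.N2=(alive,v0) | N2.N0=(alive,v0) N2.N1=(suspect,v1) N2.N2=(alive,v0)
Op 4: N0 marks N2=dead -> (dead,v1)
Op 5: gossip N1<->N0 -> N1.N0=(alive,v0) N1.N1=(suspect,v1) N1.N2=(dead,v1) | N0.N0=(alive,v0) N0.N1=(suspect,v1) N0.N2=(dead,v1)
Op 6: N1 marks N0=alive -> (alive,v1)
Op 7: gossip N1<->N2 -> N1.N0=(alive,v1) N1.N1=(suspect,v1) N1.N2=(dead,v1) | N2.N0=(alive,v1) N2.N1=(suspect,v1) N2.N2=(dead,v1)
Op 8: gossip N1<->N0 -> N1.N0=(alive,v1) N1.N1=(suspect,v1) N1.N2=(dead,v1) | N0.N0=(alive,v1) N0.N1=(suspect,v1) N0.N2=(dead,v1)
Op 9: gossip N1<->N0 -> N1.N0=(alive,v1) N1.N1=(suspect,v1) N1.N2=(dead,v1) | N0.N0=(alive,v1) N0.N1=(suspect,v1) N0.N2=(dead,v1)
Op 10: N0 marks N2=suspect -> (suspect,v2)
Op 11: gossip N0<->N1 -> N0.N0=(alive,v1) N0.N1=(suspect,v1) N0.N2=(suspect,v2) | N1.N0=(alive,v1) N1.N1=(suspect,v1) N1.N2=(suspect,v2)

Answer: N0=alive,1 N1=suspect,1 N2=dead,1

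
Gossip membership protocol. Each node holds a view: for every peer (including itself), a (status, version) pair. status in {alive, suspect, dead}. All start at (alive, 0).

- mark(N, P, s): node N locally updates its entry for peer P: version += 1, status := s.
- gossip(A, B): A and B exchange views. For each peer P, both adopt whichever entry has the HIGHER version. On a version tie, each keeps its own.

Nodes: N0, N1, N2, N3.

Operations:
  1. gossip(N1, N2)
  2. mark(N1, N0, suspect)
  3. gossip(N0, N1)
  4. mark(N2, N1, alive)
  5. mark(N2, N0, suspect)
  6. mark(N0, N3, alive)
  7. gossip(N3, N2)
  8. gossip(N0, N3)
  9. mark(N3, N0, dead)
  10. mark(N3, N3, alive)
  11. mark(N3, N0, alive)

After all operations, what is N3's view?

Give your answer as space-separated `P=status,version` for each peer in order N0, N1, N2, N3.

Op 1: gossip N1<->N2 -> N1.N0=(alive,v0) N1.N1=(alive,v0) N1.N2=(alive,v0) N1.N3=(alive,v0) | N2.N0=(alive,v0) N2.N1=(alive,v0) N2.N2=(alive,v0) N2.N3=(alive,v0)
Op 2: N1 marks N0=suspect -> (suspect,v1)
Op 3: gossip N0<->N1 -> N0.N0=(suspect,v1) N0.N1=(alive,v0) N0.N2=(alive,v0) N0.N3=(alive,v0) | N1.N0=(suspect,v1) N1.N1=(alive,v0) N1.N2=(alive,v0) N1.N3=(alive,v0)
Op 4: N2 marks N1=alive -> (alive,v1)
Op 5: N2 marks N0=suspect -> (suspect,v1)
Op 6: N0 marks N3=alive -> (alive,v1)
Op 7: gossip N3<->N2 -> N3.N0=(suspect,v1) N3.N1=(alive,v1) N3.N2=(alive,v0) N3.N3=(alive,v0) | N2.N0=(suspect,v1) N2.N1=(alive,v1) N2.N2=(alive,v0) N2.N3=(alive,v0)
Op 8: gossip N0<->N3 -> N0.N0=(suspect,v1) N0.N1=(alive,v1) N0.N2=(alive,v0) N0.N3=(alive,v1) | N3.N0=(suspect,v1) N3.N1=(alive,v1) N3.N2=(alive,v0) N3.N3=(alive,v1)
Op 9: N3 marks N0=dead -> (dead,v2)
Op 10: N3 marks N3=alive -> (alive,v2)
Op 11: N3 marks N0=alive -> (alive,v3)

Answer: N0=alive,3 N1=alive,1 N2=alive,0 N3=alive,2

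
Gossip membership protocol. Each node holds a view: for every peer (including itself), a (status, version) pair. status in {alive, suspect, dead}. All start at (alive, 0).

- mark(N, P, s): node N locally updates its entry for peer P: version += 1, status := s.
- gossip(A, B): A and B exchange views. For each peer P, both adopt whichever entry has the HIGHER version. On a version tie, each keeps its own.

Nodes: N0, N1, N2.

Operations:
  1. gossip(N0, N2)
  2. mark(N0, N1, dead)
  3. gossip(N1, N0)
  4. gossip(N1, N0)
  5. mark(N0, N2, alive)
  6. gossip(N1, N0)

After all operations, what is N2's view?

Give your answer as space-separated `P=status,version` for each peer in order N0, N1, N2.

Answer: N0=alive,0 N1=alive,0 N2=alive,0

Derivation:
Op 1: gossip N0<->N2 -> N0.N0=(alive,v0) N0.N1=(alive,v0) N0.N2=(alive,v0) | N2.N0=(alive,v0) N2.N1=(alive,v0) N2.N2=(alive,v0)
Op 2: N0 marks N1=dead -> (dead,v1)
Op 3: gossip N1<->N0 -> N1.N0=(alive,v0) N1.N1=(dead,v1) N1.N2=(alive,v0) | N0.N0=(alive,v0) N0.N1=(dead,v1) N0.N2=(alive,v0)
Op 4: gossip N1<->N0 -> N1.N0=(alive,v0) N1.N1=(dead,v1) N1.N2=(alive,v0) | N0.N0=(alive,v0) N0.N1=(dead,v1) N0.N2=(alive,v0)
Op 5: N0 marks N2=alive -> (alive,v1)
Op 6: gossip N1<->N0 -> N1.N0=(alive,v0) N1.N1=(dead,v1) N1.N2=(alive,v1) | N0.N0=(alive,v0) N0.N1=(dead,v1) N0.N2=(alive,v1)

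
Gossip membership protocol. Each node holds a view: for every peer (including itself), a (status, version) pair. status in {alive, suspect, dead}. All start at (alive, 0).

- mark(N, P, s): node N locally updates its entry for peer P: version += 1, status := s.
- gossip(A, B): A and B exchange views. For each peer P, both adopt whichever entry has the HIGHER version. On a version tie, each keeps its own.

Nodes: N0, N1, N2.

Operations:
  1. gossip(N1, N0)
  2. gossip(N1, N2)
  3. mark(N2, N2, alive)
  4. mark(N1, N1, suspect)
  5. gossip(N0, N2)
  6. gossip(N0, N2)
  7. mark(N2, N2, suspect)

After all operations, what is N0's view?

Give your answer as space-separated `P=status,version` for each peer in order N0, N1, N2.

Op 1: gossip N1<->N0 -> N1.N0=(alive,v0) N1.N1=(alive,v0) N1.N2=(alive,v0) | N0.N0=(alive,v0) N0.N1=(alive,v0) N0.N2=(alive,v0)
Op 2: gossip N1<->N2 -> N1.N0=(alive,v0) N1.N1=(alive,v0) N1.N2=(alive,v0) | N2.N0=(alive,v0) N2.N1=(alive,v0) N2.N2=(alive,v0)
Op 3: N2 marks N2=alive -> (alive,v1)
Op 4: N1 marks N1=suspect -> (suspect,v1)
Op 5: gossip N0<->N2 -> N0.N0=(alive,v0) N0.N1=(alive,v0) N0.N2=(alive,v1) | N2.N0=(alive,v0) N2.N1=(alive,v0) N2.N2=(alive,v1)
Op 6: gossip N0<->N2 -> N0.N0=(alive,v0) N0.N1=(alive,v0) N0.N2=(alive,v1) | N2.N0=(alive,v0) N2.N1=(alive,v0) N2.N2=(alive,v1)
Op 7: N2 marks N2=suspect -> (suspect,v2)

Answer: N0=alive,0 N1=alive,0 N2=alive,1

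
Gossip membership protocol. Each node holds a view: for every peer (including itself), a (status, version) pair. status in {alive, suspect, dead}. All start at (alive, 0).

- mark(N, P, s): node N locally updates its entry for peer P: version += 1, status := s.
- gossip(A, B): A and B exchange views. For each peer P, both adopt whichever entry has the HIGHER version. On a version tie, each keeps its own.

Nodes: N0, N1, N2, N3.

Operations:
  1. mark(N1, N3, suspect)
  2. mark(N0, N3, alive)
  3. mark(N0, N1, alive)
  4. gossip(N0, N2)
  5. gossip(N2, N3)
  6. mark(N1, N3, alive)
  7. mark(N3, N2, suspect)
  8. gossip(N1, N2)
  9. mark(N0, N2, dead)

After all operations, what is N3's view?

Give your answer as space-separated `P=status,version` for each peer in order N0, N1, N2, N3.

Answer: N0=alive,0 N1=alive,1 N2=suspect,1 N3=alive,1

Derivation:
Op 1: N1 marks N3=suspect -> (suspect,v1)
Op 2: N0 marks N3=alive -> (alive,v1)
Op 3: N0 marks N1=alive -> (alive,v1)
Op 4: gossip N0<->N2 -> N0.N0=(alive,v0) N0.N1=(alive,v1) N0.N2=(alive,v0) N0.N3=(alive,v1) | N2.N0=(alive,v0) N2.N1=(alive,v1) N2.N2=(alive,v0) N2.N3=(alive,v1)
Op 5: gossip N2<->N3 -> N2.N0=(alive,v0) N2.N1=(alive,v1) N2.N2=(alive,v0) N2.N3=(alive,v1) | N3.N0=(alive,v0) N3.N1=(alive,v1) N3.N2=(alive,v0) N3.N3=(alive,v1)
Op 6: N1 marks N3=alive -> (alive,v2)
Op 7: N3 marks N2=suspect -> (suspect,v1)
Op 8: gossip N1<->N2 -> N1.N0=(alive,v0) N1.N1=(alive,v1) N1.N2=(alive,v0) N1.N3=(alive,v2) | N2.N0=(alive,v0) N2.N1=(alive,v1) N2.N2=(alive,v0) N2.N3=(alive,v2)
Op 9: N0 marks N2=dead -> (dead,v1)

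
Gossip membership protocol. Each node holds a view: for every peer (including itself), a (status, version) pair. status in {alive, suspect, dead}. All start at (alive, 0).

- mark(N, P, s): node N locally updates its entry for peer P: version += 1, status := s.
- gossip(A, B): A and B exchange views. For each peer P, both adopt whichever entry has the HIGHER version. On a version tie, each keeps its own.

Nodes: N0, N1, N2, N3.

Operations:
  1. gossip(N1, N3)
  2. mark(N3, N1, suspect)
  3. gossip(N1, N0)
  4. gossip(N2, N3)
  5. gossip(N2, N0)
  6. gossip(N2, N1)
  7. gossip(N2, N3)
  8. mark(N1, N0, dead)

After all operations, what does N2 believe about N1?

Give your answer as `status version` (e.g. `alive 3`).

Answer: suspect 1

Derivation:
Op 1: gossip N1<->N3 -> N1.N0=(alive,v0) N1.N1=(alive,v0) N1.N2=(alive,v0) N1.N3=(alive,v0) | N3.N0=(alive,v0) N3.N1=(alive,v0) N3.N2=(alive,v0) N3.N3=(alive,v0)
Op 2: N3 marks N1=suspect -> (suspect,v1)
Op 3: gossip N1<->N0 -> N1.N0=(alive,v0) N1.N1=(alive,v0) N1.N2=(alive,v0) N1.N3=(alive,v0) | N0.N0=(alive,v0) N0.N1=(alive,v0) N0.N2=(alive,v0) N0.N3=(alive,v0)
Op 4: gossip N2<->N3 -> N2.N0=(alive,v0) N2.N1=(suspect,v1) N2.N2=(alive,v0) N2.N3=(alive,v0) | N3.N0=(alive,v0) N3.N1=(suspect,v1) N3.N2=(alive,v0) N3.N3=(alive,v0)
Op 5: gossip N2<->N0 -> N2.N0=(alive,v0) N2.N1=(suspect,v1) N2.N2=(alive,v0) N2.N3=(alive,v0) | N0.N0=(alive,v0) N0.N1=(suspect,v1) N0.N2=(alive,v0) N0.N3=(alive,v0)
Op 6: gossip N2<->N1 -> N2.N0=(alive,v0) N2.N1=(suspect,v1) N2.N2=(alive,v0) N2.N3=(alive,v0) | N1.N0=(alive,v0) N1.N1=(suspect,v1) N1.N2=(alive,v0) N1.N3=(alive,v0)
Op 7: gossip N2<->N3 -> N2.N0=(alive,v0) N2.N1=(suspect,v1) N2.N2=(alive,v0) N2.N3=(alive,v0) | N3.N0=(alive,v0) N3.N1=(suspect,v1) N3.N2=(alive,v0) N3.N3=(alive,v0)
Op 8: N1 marks N0=dead -> (dead,v1)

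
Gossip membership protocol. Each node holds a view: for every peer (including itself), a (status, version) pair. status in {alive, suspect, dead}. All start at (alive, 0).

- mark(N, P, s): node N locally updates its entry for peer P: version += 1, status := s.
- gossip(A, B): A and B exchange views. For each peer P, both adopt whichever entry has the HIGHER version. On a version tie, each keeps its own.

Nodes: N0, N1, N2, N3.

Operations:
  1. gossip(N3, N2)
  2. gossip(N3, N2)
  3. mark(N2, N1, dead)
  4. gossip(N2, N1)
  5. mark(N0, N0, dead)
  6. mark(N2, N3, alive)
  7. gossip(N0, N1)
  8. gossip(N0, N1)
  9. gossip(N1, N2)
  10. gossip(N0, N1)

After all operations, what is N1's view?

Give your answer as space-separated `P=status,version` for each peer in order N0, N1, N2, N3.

Answer: N0=dead,1 N1=dead,1 N2=alive,0 N3=alive,1

Derivation:
Op 1: gossip N3<->N2 -> N3.N0=(alive,v0) N3.N1=(alive,v0) N3.N2=(alive,v0) N3.N3=(alive,v0) | N2.N0=(alive,v0) N2.N1=(alive,v0) N2.N2=(alive,v0) N2.N3=(alive,v0)
Op 2: gossip N3<->N2 -> N3.N0=(alive,v0) N3.N1=(alive,v0) N3.N2=(alive,v0) N3.N3=(alive,v0) | N2.N0=(alive,v0) N2.N1=(alive,v0) N2.N2=(alive,v0) N2.N3=(alive,v0)
Op 3: N2 marks N1=dead -> (dead,v1)
Op 4: gossip N2<->N1 -> N2.N0=(alive,v0) N2.N1=(dead,v1) N2.N2=(alive,v0) N2.N3=(alive,v0) | N1.N0=(alive,v0) N1.N1=(dead,v1) N1.N2=(alive,v0) N1.N3=(alive,v0)
Op 5: N0 marks N0=dead -> (dead,v1)
Op 6: N2 marks N3=alive -> (alive,v1)
Op 7: gossip N0<->N1 -> N0.N0=(dead,v1) N0.N1=(dead,v1) N0.N2=(alive,v0) N0.N3=(alive,v0) | N1.N0=(dead,v1) N1.N1=(dead,v1) N1.N2=(alive,v0) N1.N3=(alive,v0)
Op 8: gossip N0<->N1 -> N0.N0=(dead,v1) N0.N1=(dead,v1) N0.N2=(alive,v0) N0.N3=(alive,v0) | N1.N0=(dead,v1) N1.N1=(dead,v1) N1.N2=(alive,v0) N1.N3=(alive,v0)
Op 9: gossip N1<->N2 -> N1.N0=(dead,v1) N1.N1=(dead,v1) N1.N2=(alive,v0) N1.N3=(alive,v1) | N2.N0=(dead,v1) N2.N1=(dead,v1) N2.N2=(alive,v0) N2.N3=(alive,v1)
Op 10: gossip N0<->N1 -> N0.N0=(dead,v1) N0.N1=(dead,v1) N0.N2=(alive,v0) N0.N3=(alive,v1) | N1.N0=(dead,v1) N1.N1=(dead,v1) N1.N2=(alive,v0) N1.N3=(alive,v1)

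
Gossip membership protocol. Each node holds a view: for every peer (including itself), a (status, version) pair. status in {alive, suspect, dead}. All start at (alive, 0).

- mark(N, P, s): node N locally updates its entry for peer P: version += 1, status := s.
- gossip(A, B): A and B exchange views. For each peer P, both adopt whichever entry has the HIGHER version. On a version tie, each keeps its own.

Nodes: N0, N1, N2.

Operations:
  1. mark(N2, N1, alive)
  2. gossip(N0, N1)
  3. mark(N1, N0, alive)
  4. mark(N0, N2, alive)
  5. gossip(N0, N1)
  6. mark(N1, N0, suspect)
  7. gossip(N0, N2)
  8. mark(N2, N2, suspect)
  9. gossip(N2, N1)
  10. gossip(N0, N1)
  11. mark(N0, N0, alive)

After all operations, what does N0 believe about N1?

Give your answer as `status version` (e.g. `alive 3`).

Op 1: N2 marks N1=alive -> (alive,v1)
Op 2: gossip N0<->N1 -> N0.N0=(alive,v0) N0.N1=(alive,v0) N0.N2=(alive,v0) | N1.N0=(alive,v0) N1.N1=(alive,v0) N1.N2=(alive,v0)
Op 3: N1 marks N0=alive -> (alive,v1)
Op 4: N0 marks N2=alive -> (alive,v1)
Op 5: gossip N0<->N1 -> N0.N0=(alive,v1) N0.N1=(alive,v0) N0.N2=(alive,v1) | N1.N0=(alive,v1) N1.N1=(alive,v0) N1.N2=(alive,v1)
Op 6: N1 marks N0=suspect -> (suspect,v2)
Op 7: gossip N0<->N2 -> N0.N0=(alive,v1) N0.N1=(alive,v1) N0.N2=(alive,v1) | N2.N0=(alive,v1) N2.N1=(alive,v1) N2.N2=(alive,v1)
Op 8: N2 marks N2=suspect -> (suspect,v2)
Op 9: gossip N2<->N1 -> N2.N0=(suspect,v2) N2.N1=(alive,v1) N2.N2=(suspect,v2) | N1.N0=(suspect,v2) N1.N1=(alive,v1) N1.N2=(suspect,v2)
Op 10: gossip N0<->N1 -> N0.N0=(suspect,v2) N0.N1=(alive,v1) N0.N2=(suspect,v2) | N1.N0=(suspect,v2) N1.N1=(alive,v1) N1.N2=(suspect,v2)
Op 11: N0 marks N0=alive -> (alive,v3)

Answer: alive 1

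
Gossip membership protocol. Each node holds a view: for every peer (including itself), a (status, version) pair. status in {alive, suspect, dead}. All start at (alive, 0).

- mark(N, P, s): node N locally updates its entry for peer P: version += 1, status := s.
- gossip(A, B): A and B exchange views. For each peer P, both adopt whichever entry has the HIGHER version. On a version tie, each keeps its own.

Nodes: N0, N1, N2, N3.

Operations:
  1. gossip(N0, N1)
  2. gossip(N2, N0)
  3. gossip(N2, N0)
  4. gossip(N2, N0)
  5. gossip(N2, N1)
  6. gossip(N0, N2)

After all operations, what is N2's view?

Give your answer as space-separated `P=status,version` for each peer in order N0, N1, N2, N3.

Answer: N0=alive,0 N1=alive,0 N2=alive,0 N3=alive,0

Derivation:
Op 1: gossip N0<->N1 -> N0.N0=(alive,v0) N0.N1=(alive,v0) N0.N2=(alive,v0) N0.N3=(alive,v0) | N1.N0=(alive,v0) N1.N1=(alive,v0) N1.N2=(alive,v0) N1.N3=(alive,v0)
Op 2: gossip N2<->N0 -> N2.N0=(alive,v0) N2.N1=(alive,v0) N2.N2=(alive,v0) N2.N3=(alive,v0) | N0.N0=(alive,v0) N0.N1=(alive,v0) N0.N2=(alive,v0) N0.N3=(alive,v0)
Op 3: gossip N2<->N0 -> N2.N0=(alive,v0) N2.N1=(alive,v0) N2.N2=(alive,v0) N2.N3=(alive,v0) | N0.N0=(alive,v0) N0.N1=(alive,v0) N0.N2=(alive,v0) N0.N3=(alive,v0)
Op 4: gossip N2<->N0 -> N2.N0=(alive,v0) N2.N1=(alive,v0) N2.N2=(alive,v0) N2.N3=(alive,v0) | N0.N0=(alive,v0) N0.N1=(alive,v0) N0.N2=(alive,v0) N0.N3=(alive,v0)
Op 5: gossip N2<->N1 -> N2.N0=(alive,v0) N2.N1=(alive,v0) N2.N2=(alive,v0) N2.N3=(alive,v0) | N1.N0=(alive,v0) N1.N1=(alive,v0) N1.N2=(alive,v0) N1.N3=(alive,v0)
Op 6: gossip N0<->N2 -> N0.N0=(alive,v0) N0.N1=(alive,v0) N0.N2=(alive,v0) N0.N3=(alive,v0) | N2.N0=(alive,v0) N2.N1=(alive,v0) N2.N2=(alive,v0) N2.N3=(alive,v0)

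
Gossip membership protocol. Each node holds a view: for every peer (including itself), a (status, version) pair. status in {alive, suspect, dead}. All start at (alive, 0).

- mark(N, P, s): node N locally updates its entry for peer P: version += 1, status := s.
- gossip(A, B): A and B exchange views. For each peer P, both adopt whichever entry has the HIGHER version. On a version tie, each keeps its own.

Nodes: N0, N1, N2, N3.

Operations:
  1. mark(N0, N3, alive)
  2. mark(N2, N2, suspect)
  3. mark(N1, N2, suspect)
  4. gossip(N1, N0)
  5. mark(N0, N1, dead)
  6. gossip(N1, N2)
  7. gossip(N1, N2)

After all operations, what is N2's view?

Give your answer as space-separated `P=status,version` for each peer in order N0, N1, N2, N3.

Op 1: N0 marks N3=alive -> (alive,v1)
Op 2: N2 marks N2=suspect -> (suspect,v1)
Op 3: N1 marks N2=suspect -> (suspect,v1)
Op 4: gossip N1<->N0 -> N1.N0=(alive,v0) N1.N1=(alive,v0) N1.N2=(suspect,v1) N1.N3=(alive,v1) | N0.N0=(alive,v0) N0.N1=(alive,v0) N0.N2=(suspect,v1) N0.N3=(alive,v1)
Op 5: N0 marks N1=dead -> (dead,v1)
Op 6: gossip N1<->N2 -> N1.N0=(alive,v0) N1.N1=(alive,v0) N1.N2=(suspect,v1) N1.N3=(alive,v1) | N2.N0=(alive,v0) N2.N1=(alive,v0) N2.N2=(suspect,v1) N2.N3=(alive,v1)
Op 7: gossip N1<->N2 -> N1.N0=(alive,v0) N1.N1=(alive,v0) N1.N2=(suspect,v1) N1.N3=(alive,v1) | N2.N0=(alive,v0) N2.N1=(alive,v0) N2.N2=(suspect,v1) N2.N3=(alive,v1)

Answer: N0=alive,0 N1=alive,0 N2=suspect,1 N3=alive,1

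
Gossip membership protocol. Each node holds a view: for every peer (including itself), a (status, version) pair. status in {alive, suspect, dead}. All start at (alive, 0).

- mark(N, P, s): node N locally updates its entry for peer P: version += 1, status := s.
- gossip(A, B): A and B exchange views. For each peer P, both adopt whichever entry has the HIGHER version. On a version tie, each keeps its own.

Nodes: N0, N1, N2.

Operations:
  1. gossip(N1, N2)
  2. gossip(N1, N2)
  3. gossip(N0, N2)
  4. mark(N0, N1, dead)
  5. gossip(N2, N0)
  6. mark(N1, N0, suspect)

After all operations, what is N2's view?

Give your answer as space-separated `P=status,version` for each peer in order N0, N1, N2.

Answer: N0=alive,0 N1=dead,1 N2=alive,0

Derivation:
Op 1: gossip N1<->N2 -> N1.N0=(alive,v0) N1.N1=(alive,v0) N1.N2=(alive,v0) | N2.N0=(alive,v0) N2.N1=(alive,v0) N2.N2=(alive,v0)
Op 2: gossip N1<->N2 -> N1.N0=(alive,v0) N1.N1=(alive,v0) N1.N2=(alive,v0) | N2.N0=(alive,v0) N2.N1=(alive,v0) N2.N2=(alive,v0)
Op 3: gossip N0<->N2 -> N0.N0=(alive,v0) N0.N1=(alive,v0) N0.N2=(alive,v0) | N2.N0=(alive,v0) N2.N1=(alive,v0) N2.N2=(alive,v0)
Op 4: N0 marks N1=dead -> (dead,v1)
Op 5: gossip N2<->N0 -> N2.N0=(alive,v0) N2.N1=(dead,v1) N2.N2=(alive,v0) | N0.N0=(alive,v0) N0.N1=(dead,v1) N0.N2=(alive,v0)
Op 6: N1 marks N0=suspect -> (suspect,v1)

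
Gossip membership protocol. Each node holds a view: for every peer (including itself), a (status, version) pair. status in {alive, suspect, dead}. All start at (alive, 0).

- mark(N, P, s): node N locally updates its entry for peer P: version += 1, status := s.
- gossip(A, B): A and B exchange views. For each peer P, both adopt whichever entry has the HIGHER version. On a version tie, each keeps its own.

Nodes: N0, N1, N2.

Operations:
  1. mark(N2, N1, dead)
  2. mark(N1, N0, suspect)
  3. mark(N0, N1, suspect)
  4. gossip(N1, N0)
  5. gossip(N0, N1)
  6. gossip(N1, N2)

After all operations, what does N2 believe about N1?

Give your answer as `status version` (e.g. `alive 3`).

Op 1: N2 marks N1=dead -> (dead,v1)
Op 2: N1 marks N0=suspect -> (suspect,v1)
Op 3: N0 marks N1=suspect -> (suspect,v1)
Op 4: gossip N1<->N0 -> N1.N0=(suspect,v1) N1.N1=(suspect,v1) N1.N2=(alive,v0) | N0.N0=(suspect,v1) N0.N1=(suspect,v1) N0.N2=(alive,v0)
Op 5: gossip N0<->N1 -> N0.N0=(suspect,v1) N0.N1=(suspect,v1) N0.N2=(alive,v0) | N1.N0=(suspect,v1) N1.N1=(suspect,v1) N1.N2=(alive,v0)
Op 6: gossip N1<->N2 -> N1.N0=(suspect,v1) N1.N1=(suspect,v1) N1.N2=(alive,v0) | N2.N0=(suspect,v1) N2.N1=(dead,v1) N2.N2=(alive,v0)

Answer: dead 1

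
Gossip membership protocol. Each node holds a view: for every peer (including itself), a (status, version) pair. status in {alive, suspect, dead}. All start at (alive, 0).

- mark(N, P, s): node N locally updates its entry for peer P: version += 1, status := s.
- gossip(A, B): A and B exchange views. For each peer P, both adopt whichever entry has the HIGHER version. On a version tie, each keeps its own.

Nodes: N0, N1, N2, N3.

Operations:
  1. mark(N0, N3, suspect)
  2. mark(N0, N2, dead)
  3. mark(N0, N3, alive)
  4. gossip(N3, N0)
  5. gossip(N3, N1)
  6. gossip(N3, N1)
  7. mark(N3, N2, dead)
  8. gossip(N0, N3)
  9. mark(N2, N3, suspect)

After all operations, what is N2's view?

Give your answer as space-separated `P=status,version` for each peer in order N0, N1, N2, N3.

Op 1: N0 marks N3=suspect -> (suspect,v1)
Op 2: N0 marks N2=dead -> (dead,v1)
Op 3: N0 marks N3=alive -> (alive,v2)
Op 4: gossip N3<->N0 -> N3.N0=(alive,v0) N3.N1=(alive,v0) N3.N2=(dead,v1) N3.N3=(alive,v2) | N0.N0=(alive,v0) N0.N1=(alive,v0) N0.N2=(dead,v1) N0.N3=(alive,v2)
Op 5: gossip N3<->N1 -> N3.N0=(alive,v0) N3.N1=(alive,v0) N3.N2=(dead,v1) N3.N3=(alive,v2) | N1.N0=(alive,v0) N1.N1=(alive,v0) N1.N2=(dead,v1) N1.N3=(alive,v2)
Op 6: gossip N3<->N1 -> N3.N0=(alive,v0) N3.N1=(alive,v0) N3.N2=(dead,v1) N3.N3=(alive,v2) | N1.N0=(alive,v0) N1.N1=(alive,v0) N1.N2=(dead,v1) N1.N3=(alive,v2)
Op 7: N3 marks N2=dead -> (dead,v2)
Op 8: gossip N0<->N3 -> N0.N0=(alive,v0) N0.N1=(alive,v0) N0.N2=(dead,v2) N0.N3=(alive,v2) | N3.N0=(alive,v0) N3.N1=(alive,v0) N3.N2=(dead,v2) N3.N3=(alive,v2)
Op 9: N2 marks N3=suspect -> (suspect,v1)

Answer: N0=alive,0 N1=alive,0 N2=alive,0 N3=suspect,1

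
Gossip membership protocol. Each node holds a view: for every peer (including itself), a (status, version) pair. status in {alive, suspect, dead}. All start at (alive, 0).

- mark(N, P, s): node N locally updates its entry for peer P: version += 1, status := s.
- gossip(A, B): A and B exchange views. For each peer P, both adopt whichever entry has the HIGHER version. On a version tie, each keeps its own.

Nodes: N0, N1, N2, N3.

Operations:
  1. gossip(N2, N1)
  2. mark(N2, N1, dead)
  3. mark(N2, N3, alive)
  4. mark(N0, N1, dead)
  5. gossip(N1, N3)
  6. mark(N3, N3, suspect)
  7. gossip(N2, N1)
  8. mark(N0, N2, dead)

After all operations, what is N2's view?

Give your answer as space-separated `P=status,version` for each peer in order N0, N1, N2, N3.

Op 1: gossip N2<->N1 -> N2.N0=(alive,v0) N2.N1=(alive,v0) N2.N2=(alive,v0) N2.N3=(alive,v0) | N1.N0=(alive,v0) N1.N1=(alive,v0) N1.N2=(alive,v0) N1.N3=(alive,v0)
Op 2: N2 marks N1=dead -> (dead,v1)
Op 3: N2 marks N3=alive -> (alive,v1)
Op 4: N0 marks N1=dead -> (dead,v1)
Op 5: gossip N1<->N3 -> N1.N0=(alive,v0) N1.N1=(alive,v0) N1.N2=(alive,v0) N1.N3=(alive,v0) | N3.N0=(alive,v0) N3.N1=(alive,v0) N3.N2=(alive,v0) N3.N3=(alive,v0)
Op 6: N3 marks N3=suspect -> (suspect,v1)
Op 7: gossip N2<->N1 -> N2.N0=(alive,v0) N2.N1=(dead,v1) N2.N2=(alive,v0) N2.N3=(alive,v1) | N1.N0=(alive,v0) N1.N1=(dead,v1) N1.N2=(alive,v0) N1.N3=(alive,v1)
Op 8: N0 marks N2=dead -> (dead,v1)

Answer: N0=alive,0 N1=dead,1 N2=alive,0 N3=alive,1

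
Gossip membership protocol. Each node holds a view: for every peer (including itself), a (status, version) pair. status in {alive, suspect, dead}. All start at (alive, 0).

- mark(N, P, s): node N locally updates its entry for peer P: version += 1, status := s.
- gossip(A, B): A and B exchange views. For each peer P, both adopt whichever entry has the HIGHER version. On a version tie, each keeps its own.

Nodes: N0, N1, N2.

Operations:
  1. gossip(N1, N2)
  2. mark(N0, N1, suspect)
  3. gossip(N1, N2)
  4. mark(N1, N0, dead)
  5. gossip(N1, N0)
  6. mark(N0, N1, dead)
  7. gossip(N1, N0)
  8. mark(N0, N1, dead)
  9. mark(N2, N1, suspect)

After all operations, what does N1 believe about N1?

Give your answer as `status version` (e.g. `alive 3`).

Op 1: gossip N1<->N2 -> N1.N0=(alive,v0) N1.N1=(alive,v0) N1.N2=(alive,v0) | N2.N0=(alive,v0) N2.N1=(alive,v0) N2.N2=(alive,v0)
Op 2: N0 marks N1=suspect -> (suspect,v1)
Op 3: gossip N1<->N2 -> N1.N0=(alive,v0) N1.N1=(alive,v0) N1.N2=(alive,v0) | N2.N0=(alive,v0) N2.N1=(alive,v0) N2.N2=(alive,v0)
Op 4: N1 marks N0=dead -> (dead,v1)
Op 5: gossip N1<->N0 -> N1.N0=(dead,v1) N1.N1=(suspect,v1) N1.N2=(alive,v0) | N0.N0=(dead,v1) N0.N1=(suspect,v1) N0.N2=(alive,v0)
Op 6: N0 marks N1=dead -> (dead,v2)
Op 7: gossip N1<->N0 -> N1.N0=(dead,v1) N1.N1=(dead,v2) N1.N2=(alive,v0) | N0.N0=(dead,v1) N0.N1=(dead,v2) N0.N2=(alive,v0)
Op 8: N0 marks N1=dead -> (dead,v3)
Op 9: N2 marks N1=suspect -> (suspect,v1)

Answer: dead 2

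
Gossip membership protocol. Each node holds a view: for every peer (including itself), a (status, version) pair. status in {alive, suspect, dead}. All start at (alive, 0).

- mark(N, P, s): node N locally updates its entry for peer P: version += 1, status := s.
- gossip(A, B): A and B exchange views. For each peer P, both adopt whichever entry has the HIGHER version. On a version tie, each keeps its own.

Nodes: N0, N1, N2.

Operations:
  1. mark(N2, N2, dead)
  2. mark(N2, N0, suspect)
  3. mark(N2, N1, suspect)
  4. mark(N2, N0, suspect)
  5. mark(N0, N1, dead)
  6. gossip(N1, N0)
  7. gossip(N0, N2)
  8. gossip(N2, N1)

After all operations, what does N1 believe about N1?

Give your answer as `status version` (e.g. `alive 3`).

Op 1: N2 marks N2=dead -> (dead,v1)
Op 2: N2 marks N0=suspect -> (suspect,v1)
Op 3: N2 marks N1=suspect -> (suspect,v1)
Op 4: N2 marks N0=suspect -> (suspect,v2)
Op 5: N0 marks N1=dead -> (dead,v1)
Op 6: gossip N1<->N0 -> N1.N0=(alive,v0) N1.N1=(dead,v1) N1.N2=(alive,v0) | N0.N0=(alive,v0) N0.N1=(dead,v1) N0.N2=(alive,v0)
Op 7: gossip N0<->N2 -> N0.N0=(suspect,v2) N0.N1=(dead,v1) N0.N2=(dead,v1) | N2.N0=(suspect,v2) N2.N1=(suspect,v1) N2.N2=(dead,v1)
Op 8: gossip N2<->N1 -> N2.N0=(suspect,v2) N2.N1=(suspect,v1) N2.N2=(dead,v1) | N1.N0=(suspect,v2) N1.N1=(dead,v1) N1.N2=(dead,v1)

Answer: dead 1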